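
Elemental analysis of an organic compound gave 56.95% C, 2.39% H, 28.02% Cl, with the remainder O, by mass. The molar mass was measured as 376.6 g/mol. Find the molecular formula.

C18H9Cl3O3

Assume 100 g: 56.95 g C, 2.39 g H, 28.02 g Cl, 12.64 g O.
C: 56.95 g ÷ 12.01 g/mol = 4.742 mol
H: 2.39 g ÷ 1.008 g/mol = 2.371 mol
Cl: 28.02 g ÷ 35.45 g/mol = 0.7904 mol
O: 12.64 g ÷ 16.00 g/mol = 0.79 mol
Smallest is O at 0.79 mol; normalising gives C 6.002, H 3.001, Cl 1.001, O 1.000
→ C6H3ClO
Empirical-formula mass = 126.53 g/mol
n = 376.6 / 126.53 = 2.98 ≈ 3
Molecular formula = (C6H3ClO)×3 = C18H9Cl3O3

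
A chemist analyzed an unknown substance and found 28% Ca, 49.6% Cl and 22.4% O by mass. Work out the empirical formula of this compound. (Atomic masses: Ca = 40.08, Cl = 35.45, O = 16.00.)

Assume 100 g: 28 g Ca, 49.6 g Cl, 22.4 g O.
n(Ca) = 28/40.08 = 0.6986, n(Cl) = 49.6/35.45 = 1.399, n(O) = 22.4/16.00 = 1.4
Ratios (÷ 0.6986): Ca 1.000, Cl 2.003, O 2.004
Ratio ≈ 1:2:2, so the empirical formula is CaCl2O2

CaCl2O2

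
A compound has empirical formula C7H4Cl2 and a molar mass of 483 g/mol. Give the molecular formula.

C21H12Cl6

Empirical-formula mass = 159.00 g/mol
n = 483 / 159.00 = 3.04 ≈ 3
Molecular formula = (C7H4Cl2)3 = C21H12Cl6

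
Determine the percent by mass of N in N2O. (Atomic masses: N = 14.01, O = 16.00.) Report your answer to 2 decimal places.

63.65%

Molar mass = 2(14.01) + 1(16.00) = 44.020 g/mol
Mass of N per mole = 2 × 14.01 = 28.020 g
% N = 28.020 / 44.020 × 100 = 63.65%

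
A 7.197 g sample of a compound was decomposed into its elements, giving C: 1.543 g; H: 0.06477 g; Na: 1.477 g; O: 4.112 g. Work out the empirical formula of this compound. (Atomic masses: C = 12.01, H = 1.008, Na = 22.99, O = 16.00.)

C2HNaO4

n(C) = 1.543/12.01 = 0.1285, n(H) = 0.06477/1.008 = 0.06426, n(Na) = 1.477/22.99 = 0.06425, n(O) = 4.112/16.00 = 0.257
Divide by the smallest (0.06425 mol Na): C 2.000, H 1.000, Na 1.000, O 4.000
→ C2HNaO4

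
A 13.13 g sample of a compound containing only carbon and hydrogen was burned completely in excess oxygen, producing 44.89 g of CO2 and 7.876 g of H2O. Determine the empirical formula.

mol C = 44.89 / 44.01 = 1.020; mass C = 1.020 × 12.01 = 12.25 g
mol H = 2 × (7.876 / 18.02) = 0.8741; mass H = 0.8741 × 1.008 = 0.8811 g
Smallest is H at 0.8741 mol; normalising gives C 1.167, H 1.000
Scaling by 6: C 7.00, H 6.00 → C7H6

C7H6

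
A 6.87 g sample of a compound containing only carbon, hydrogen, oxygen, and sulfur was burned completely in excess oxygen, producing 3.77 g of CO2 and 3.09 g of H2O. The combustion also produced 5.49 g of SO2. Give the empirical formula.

mol C = 3.77 / 44.01 = 0.08566; mass C = 0.08566 × 12.01 = 1.029 g
mol H = 2 × (3.09 / 18.02) = 0.3430; mass H = 0.3430 × 1.008 = 0.3457 g
mol S = 5.49 / 64.07 = 0.08569; mass S = 2.748 g
mass O = 6.87 − (4.122) = 2.748 g → mol O = 0.1717
Smallest is C at 0.08566 mol; normalising gives C 1.000, H 4.004, O 2.005, S 1.000
→ CH4O2S

CH4O2S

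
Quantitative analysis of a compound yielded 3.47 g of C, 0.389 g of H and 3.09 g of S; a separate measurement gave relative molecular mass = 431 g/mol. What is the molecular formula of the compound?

C: 3.47 g ÷ 12.01 g/mol = 0.2889 mol
H: 0.389 g ÷ 1.008 g/mol = 0.3859 mol
S: 3.09 g ÷ 32.07 g/mol = 0.09635 mol
Divide by the smallest (0.09635 mol S): C 2.999, H 4.005, S 1.000
≈ 3:4:1 → C3H4S
Empirical-formula mass = 72.13 g/mol
n = 431 / 72.13 = 5.98 ≈ 6
Molecular formula = (C3H4S)×6 = C18H24S6

C18H24S6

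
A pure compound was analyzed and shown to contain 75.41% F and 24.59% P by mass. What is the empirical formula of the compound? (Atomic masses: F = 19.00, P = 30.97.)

Assume 100 g: 75.41 g F, 24.59 g P.
Moles — F: 75.41 / 19.00 = 3.969 mol; P: 24.59 / 30.97 = 0.794 mol
Smallest is P at 0.794 mol; normalising gives F 4.999, P 1.000
→ F5P

F5P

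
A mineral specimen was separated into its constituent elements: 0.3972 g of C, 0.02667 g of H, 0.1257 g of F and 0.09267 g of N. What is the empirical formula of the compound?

C5H4FN

Moles — C: 0.3972 / 12.01 = 0.03307 mol; H: 0.02667 / 1.008 = 0.02646 mol; F: 0.1257 / 19.00 = 0.006616 mol; N: 0.09267 / 14.01 = 0.006615 mol
Divide by the smallest (0.006615 mol N): C 5.000, H 4.000, F 1.000, N 1.000
≈ 5:4:1:1 → C5H4FN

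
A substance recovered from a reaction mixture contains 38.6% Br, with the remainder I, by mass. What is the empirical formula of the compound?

Assume 100 g: 38.6 g Br, 61.4 g I.
Br: 38.6 g ÷ 79.90 g/mol = 0.4831 mol
I: 61.4 g ÷ 126.90 g/mol = 0.4838 mol
Divide by the smallest (0.4831 mol Br): Br 1.000, I 1.002
≈ 1:1 → BrI

BrI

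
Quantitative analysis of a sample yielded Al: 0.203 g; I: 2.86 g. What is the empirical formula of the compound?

Al: 0.203 g ÷ 26.98 g/mol = 0.007524 mol
I: 2.86 g ÷ 126.90 g/mol = 0.02254 mol
Divide by the smallest (0.007524 mol Al): Al 1.000, I 2.995
Ratio ≈ 1:3, so the empirical formula is AlI3

AlI3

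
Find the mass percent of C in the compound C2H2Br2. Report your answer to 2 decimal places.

Molar mass = 2(12.01) + 2(1.008) + 2(79.90) = 185.836 g/mol
Mass of C per mole = 2 × 12.01 = 24.020 g
% C = 24.020 / 185.836 × 100 = 12.93%

12.93%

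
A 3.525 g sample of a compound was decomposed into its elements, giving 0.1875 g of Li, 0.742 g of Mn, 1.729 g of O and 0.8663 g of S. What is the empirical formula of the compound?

Li2MnO8S2

Li: 0.1875 g ÷ 6.94 g/mol = 0.02702 mol
Mn: 0.742 g ÷ 54.94 g/mol = 0.01351 mol
O: 1.729 g ÷ 16.00 g/mol = 0.1081 mol
S: 0.8663 g ÷ 32.07 g/mol = 0.02701 mol
Divide by the smallest (0.01351 mol Mn): Li 2.000, Mn 1.000, O 8.001, S 2.000
Ratio ≈ 2:1:8:2, so the empirical formula is Li2MnO8S2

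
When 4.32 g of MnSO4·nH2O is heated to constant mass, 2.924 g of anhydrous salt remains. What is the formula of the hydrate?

Mass of water lost = 4.32 − 2.924 = 1.396 g → 1.396 / 18.02 = 0.07747 mol H2O
Molar mass of MnSO4 = 151.01 g/mol → mol MnSO4 = 2.924 / 151.01 = 0.01936
n = 0.07747 / 0.01936 = 4.00 ≈ 4 → MnSO4·4H2O

MnSO4·4H2O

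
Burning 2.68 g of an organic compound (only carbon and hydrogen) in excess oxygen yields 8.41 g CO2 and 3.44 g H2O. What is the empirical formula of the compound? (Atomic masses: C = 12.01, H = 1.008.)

mol C = 8.41 / 44.01 = 0.1911; mass C = 0.1911 × 12.01 = 2.295 g
mol H = 2 × (3.44 / 18.02) = 0.3818; mass H = 0.3818 × 1.008 = 0.3849 g
Smallest is C at 0.1911 mol; normalising gives C 1.000, H 1.998
≈ 1:2 → CH2

CH2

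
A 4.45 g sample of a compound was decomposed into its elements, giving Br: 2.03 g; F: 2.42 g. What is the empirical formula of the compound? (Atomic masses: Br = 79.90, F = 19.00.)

Moles — Br: 2.03 / 79.90 = 0.02541 mol; F: 2.42 / 19.00 = 0.1274 mol
Smallest is Br at 0.02541 mol; normalising gives Br 1.000, F 5.013
Ratio ≈ 1:5, so the empirical formula is BrF5

BrF5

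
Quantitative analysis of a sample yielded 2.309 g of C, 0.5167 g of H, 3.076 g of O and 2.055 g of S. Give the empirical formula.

C3H8O3S

C: 2.309 g ÷ 12.01 g/mol = 0.1923 mol
H: 0.5167 g ÷ 1.008 g/mol = 0.5126 mol
O: 3.076 g ÷ 16.00 g/mol = 0.1923 mol
S: 2.055 g ÷ 32.07 g/mol = 0.06408 mol
Divide by the smallest (0.06408 mol S): C 3.000, H 8.000, O 3.000, S 1.000
Ratio ≈ 3:8:3:1, so the empirical formula is C3H8O3S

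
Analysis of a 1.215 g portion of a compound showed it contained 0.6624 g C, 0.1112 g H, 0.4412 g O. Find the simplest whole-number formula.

C2H4O

Moles — C: 0.6624 / 12.01 = 0.05515 mol; H: 0.1112 / 1.008 = 0.1103 mol; O: 0.4412 / 16.00 = 0.02757 mol
Smallest is O at 0.02757 mol; normalising gives C 2.000, H 4.001, O 1.000
≈ 2:4:1 → C2H4O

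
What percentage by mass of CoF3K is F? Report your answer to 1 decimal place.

36.8%

Molar mass = 1(58.93) + 3(19.00) + 1(39.10) = 155.030 g/mol
Mass of F per mole = 3 × 19.00 = 57.000 g
% F = 57.000 / 155.030 × 100 = 36.8%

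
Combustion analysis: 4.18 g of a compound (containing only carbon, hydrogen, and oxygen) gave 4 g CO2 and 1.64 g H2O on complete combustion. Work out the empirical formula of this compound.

CH2O2

mol C = 4 / 44.01 = 0.09089; mass C = 0.09089 × 12.01 = 1.092 g
mol H = 2 × (1.64 / 18.02) = 0.1820; mass H = 0.1820 × 1.008 = 0.1835 g
mass O = 4.18 − (1.275) = 2.905 g → mol O = 0.1816
Smallest is C at 0.09089 mol; normalising gives C 1.000, H 2.003, O 1.998
≈ 1:2:2 → CH2O2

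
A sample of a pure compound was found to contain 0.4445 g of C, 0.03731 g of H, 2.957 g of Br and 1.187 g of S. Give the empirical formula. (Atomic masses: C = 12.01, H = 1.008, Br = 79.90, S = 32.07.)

C: 0.4445 g ÷ 12.01 g/mol = 0.03701 mol
H: 0.03731 g ÷ 1.008 g/mol = 0.03701 mol
Br: 2.957 g ÷ 79.90 g/mol = 0.03701 mol
S: 1.187 g ÷ 32.07 g/mol = 0.03701 mol
Ratios (÷ 0.03701): C 1.000, H 1.000, Br 1.000, S 1.000
≈ 1:1:1:1 → CHBrS

CHBrS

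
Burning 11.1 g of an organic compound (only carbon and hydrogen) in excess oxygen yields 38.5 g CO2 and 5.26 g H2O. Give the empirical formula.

mol C = 38.5 / 44.01 = 0.8748; mass C = 0.8748 × 12.01 = 10.51 g
mol H = 2 × (5.26 / 18.02) = 0.5838; mass H = 0.5838 × 1.008 = 0.5885 g
Ratios (÷ 0.5838): C 1.498, H 1.000
Scaling by 2: C 3.00, H 2.00 → C3H2

C3H2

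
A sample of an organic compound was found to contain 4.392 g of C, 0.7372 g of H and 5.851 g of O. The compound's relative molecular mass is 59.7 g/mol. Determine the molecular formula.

C2H4O2

Moles — C: 4.392 / 12.01 = 0.3657 mol; H: 0.7372 / 1.008 = 0.7313 mol; O: 5.851 / 16.00 = 0.3657 mol
Smallest is O at 0.3657 mol; normalising gives C 1.000, H 2.000, O 1.000
≈ 1:2:1 → CH2O
Empirical-formula mass = 30.03 g/mol
n = 59.7 / 30.03 = 1.99 ≈ 2
Molecular formula = (CH2O)×2 = C2H4O2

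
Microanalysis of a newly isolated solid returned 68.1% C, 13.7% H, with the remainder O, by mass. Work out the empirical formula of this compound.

C5H12O

Assume 100 g: 68.1 g C, 13.7 g H, 18.2 g O.
Moles — C: 68.1 / 12.01 = 5.67 mol; H: 13.7 / 1.008 = 13.59 mol; O: 18.2 / 16.00 = 1.137 mol
Divide by the smallest (1.137 mol O): C 4.985, H 11.948, O 1.000
Ratio ≈ 5:12:1, so the empirical formula is C5H12O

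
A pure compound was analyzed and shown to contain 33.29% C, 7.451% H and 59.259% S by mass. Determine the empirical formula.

Assume 100 g: 33.29 g C, 7.451 g H, 59.259 g S.
n(C) = 33.29/12.01 = 2.772, n(H) = 7.451/1.008 = 7.392, n(S) = 59.259/32.07 = 1.848
Divide by the smallest (1.848 mol S): C 1.500, H 4.000, S 1.000
×2: C 3.00, H 8.00, S 2.00 → C3H8S2

C3H8S2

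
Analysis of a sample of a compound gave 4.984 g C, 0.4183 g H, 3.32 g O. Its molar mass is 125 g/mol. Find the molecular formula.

C6H6O3

C: 4.984 g ÷ 12.01 g/mol = 0.415 mol
H: 0.4183 g ÷ 1.008 g/mol = 0.415 mol
O: 3.32 g ÷ 16.00 g/mol = 0.2075 mol
Divide by the smallest (0.2075 mol O): C 2.000, H 2.000, O 1.000
Ratio ≈ 2:2:1, so the empirical formula is C2H2O
Empirical-formula mass = 42.04 g/mol
n = 125 / 42.04 = 2.97 ≈ 3
Molecular formula = (C2H2O)×3 = C6H6O3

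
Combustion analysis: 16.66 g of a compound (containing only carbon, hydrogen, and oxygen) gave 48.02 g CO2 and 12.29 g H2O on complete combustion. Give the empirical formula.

mol C = 48.02 / 44.01 = 1.091; mass C = 1.091 × 12.01 = 13.10 g
mol H = 2 × (12.29 / 18.02) = 1.364; mass H = 1.364 × 1.008 = 1.375 g
mass O = 16.66 − (14.48) = 2.181 g → mol O = 0.1363
Divide by the smallest (0.1363 mol O): C 8.005, H 10.008, O 1.000
→ C8H10O

C8H10O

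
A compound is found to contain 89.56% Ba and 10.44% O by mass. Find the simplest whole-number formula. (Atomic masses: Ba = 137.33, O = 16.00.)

BaO

Assume 100 g: 89.56 g Ba, 10.44 g O.
Ba: 89.56 g ÷ 137.33 g/mol = 0.6522 mol
O: 10.44 g ÷ 16.00 g/mol = 0.6525 mol
Smallest is Ba at 0.6522 mol; normalising gives Ba 1.000, O 1.001
≈ 1:1 → BaO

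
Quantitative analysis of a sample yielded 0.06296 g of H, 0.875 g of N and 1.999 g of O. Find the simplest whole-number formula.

H: 0.06296 g ÷ 1.008 g/mol = 0.06246 mol
N: 0.875 g ÷ 14.01 g/mol = 0.06246 mol
O: 1.999 g ÷ 16.00 g/mol = 0.1249 mol
Divide by the smallest (0.06246 mol N): H 1.000, N 1.000, O 2.000
Ratio ≈ 1:1:2, so the empirical formula is HNO2

HNO2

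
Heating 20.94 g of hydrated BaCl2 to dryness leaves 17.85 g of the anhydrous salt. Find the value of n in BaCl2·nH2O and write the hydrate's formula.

BaCl2·2H2O

Mass of water lost = 20.94 − 17.85 = 3.09 g → 3.09 / 18.02 = 0.1715 mol H2O
Molar mass of BaCl2 = 208.23 g/mol → mol BaCl2 = 17.85 / 208.23 = 0.08572
n = 0.1715 / 0.08572 = 2.00 ≈ 2 → BaCl2·2H2O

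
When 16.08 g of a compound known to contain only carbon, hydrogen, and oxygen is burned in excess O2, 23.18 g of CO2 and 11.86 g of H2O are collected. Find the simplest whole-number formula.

C2H5O2

mol C = 23.18 / 44.01 = 0.5267; mass C = 0.5267 × 12.01 = 6.326 g
mol H = 2 × (11.86 / 18.02) = 1.316; mass H = 1.316 × 1.008 = 1.327 g
mass O = 16.08 − (7.652) = 8.428 g → mol O = 0.5267
Ratios (÷ 0.5267): C 1.000, H 2.499, O 1.000
Multiply by 2: C 2.00, H 5.00, O 2.00 → C2H5O2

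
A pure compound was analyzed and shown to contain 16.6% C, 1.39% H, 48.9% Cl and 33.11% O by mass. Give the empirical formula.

Assume 100 g: 16.6 g C, 1.39 g H, 48.9 g Cl, 33.11 g O.
C: 16.6 g ÷ 12.01 g/mol = 1.382 mol
H: 1.39 g ÷ 1.008 g/mol = 1.379 mol
Cl: 48.9 g ÷ 35.45 g/mol = 1.379 mol
O: 33.11 g ÷ 16.00 g/mol = 2.069 mol
Divide by the smallest (1.379 mol H): C 1.002, H 1.000, Cl 1.000, O 1.501
Scaling by 2: C 2.00, H 2.00, Cl 2.00, O 3.00 → C2H2Cl2O3

C2H2Cl2O3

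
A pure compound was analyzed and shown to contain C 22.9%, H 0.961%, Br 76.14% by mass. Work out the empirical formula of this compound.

Assume 100 g: 22.9 g C, 0.961 g H, 76.14 g Br.
C: 22.9 g ÷ 12.01 g/mol = 1.907 mol
H: 0.961 g ÷ 1.008 g/mol = 0.9534 mol
Br: 76.14 g ÷ 79.90 g/mol = 0.9529 mol
Divide by the smallest (0.9529 mol Br): C 2.001, H 1.000, Br 1.000
≈ 2:1:1 → C2HBr

C2HBr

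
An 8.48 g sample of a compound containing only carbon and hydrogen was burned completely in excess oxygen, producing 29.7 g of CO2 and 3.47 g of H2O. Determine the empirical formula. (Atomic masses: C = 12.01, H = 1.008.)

mol C = 29.7 / 44.01 = 0.6748; mass C = 0.6748 × 12.01 = 8.105 g
mol H = 2 × (3.47 / 18.02) = 0.3851; mass H = 0.3851 × 1.008 = 0.3882 g
Ratios (÷ 0.3851): C 1.752, H 1.000
×4: C 7.01, H 4.00 → C7H4

C7H4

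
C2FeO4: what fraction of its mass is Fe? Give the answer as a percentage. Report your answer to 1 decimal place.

Molar mass = 2(12.01) + 1(55.85) + 4(16.00) = 143.870 g/mol
Mass of Fe per mole = 1 × 55.85 = 55.850 g
% Fe = 55.850 / 143.870 × 100 = 38.8%

38.8%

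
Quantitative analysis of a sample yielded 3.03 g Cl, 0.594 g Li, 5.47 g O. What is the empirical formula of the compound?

ClLiO4

Cl: 3.03 g ÷ 35.45 g/mol = 0.08547 mol
Li: 0.594 g ÷ 6.94 g/mol = 0.08559 mol
O: 5.47 g ÷ 16.00 g/mol = 0.3419 mol
Smallest is Cl at 0.08547 mol; normalising gives Cl 1.000, Li 1.001, O 4.000
→ ClLiO4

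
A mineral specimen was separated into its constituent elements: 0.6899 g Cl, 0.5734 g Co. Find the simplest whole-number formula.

Moles — Cl: 0.6899 / 35.45 = 0.01946 mol; Co: 0.5734 / 58.93 = 0.00973 mol
Divide by the smallest (0.00973 mol Co): Cl 2.000, Co 1.000
Ratio ≈ 2:1, so the empirical formula is Cl2Co

Cl2Co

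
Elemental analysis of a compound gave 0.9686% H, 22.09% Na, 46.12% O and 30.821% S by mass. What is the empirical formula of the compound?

HNaO3S

Assume 100 g: 0.9686 g H, 22.09 g Na, 46.12 g O, 30.821 g S.
Moles — H: 0.9686 / 1.008 = 0.9609 mol; Na: 22.09 / 22.99 = 0.9609 mol; O: 46.12 / 16.00 = 2.882 mol; S: 30.821 / 32.07 = 0.9611 mol
Ratios (÷ 0.9609): H 1.000, Na 1.000, O 3.000, S 1.000
≈ 1:1:3:1 → HNaO3S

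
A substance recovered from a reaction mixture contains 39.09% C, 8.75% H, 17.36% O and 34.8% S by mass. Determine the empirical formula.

Assume 100 g: 39.09 g C, 8.75 g H, 17.36 g O, 34.8 g S.
n(C) = 39.09/12.01 = 3.255, n(H) = 8.75/1.008 = 8.681, n(O) = 17.36/16.00 = 1.085, n(S) = 34.8/32.07 = 1.085
Ratios (÷ 1.085): C 3.000, H 8.001, O 1.000, S 1.000
Ratio ≈ 3:8:1:1, so the empirical formula is C3H8OS

C3H8OS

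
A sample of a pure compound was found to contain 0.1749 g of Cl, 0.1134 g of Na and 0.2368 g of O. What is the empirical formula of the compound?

n(Cl) = 0.1749/35.45 = 0.004934, n(Na) = 0.1134/22.99 = 0.004933, n(O) = 0.2368/16.00 = 0.0148
Smallest is Na at 0.004933 mol; normalising gives Cl 1.000, Na 1.000, O 3.000
Ratio ≈ 1:1:3, so the empirical formula is ClNaO3

ClNaO3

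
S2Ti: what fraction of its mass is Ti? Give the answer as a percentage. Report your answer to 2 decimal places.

Molar mass = 2(32.07) + 1(47.87) = 112.010 g/mol
Mass of Ti per mole = 1 × 47.87 = 47.870 g
% Ti = 47.870 / 112.010 × 100 = 42.74%

42.74%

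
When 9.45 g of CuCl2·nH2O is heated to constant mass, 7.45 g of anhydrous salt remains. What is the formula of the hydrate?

CuCl2·2H2O

Mass of water lost = 9.45 − 7.45 = 2 g → 2 / 18.02 = 0.111 mol H2O
Molar mass of CuCl2 = 134.45 g/mol → mol CuCl2 = 7.45 / 134.45 = 0.05541
n = 0.111 / 0.05541 = 2.00 ≈ 2 → CuCl2·2H2O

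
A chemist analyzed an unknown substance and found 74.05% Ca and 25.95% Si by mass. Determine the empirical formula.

Assume 100 g: 74.05 g Ca, 25.95 g Si.
n(Ca) = 74.05/40.08 = 1.848, n(Si) = 25.95/28.09 = 0.9238
Divide by the smallest (0.9238 mol Si): Ca 2.000, Si 1.000
→ Ca2Si

Ca2Si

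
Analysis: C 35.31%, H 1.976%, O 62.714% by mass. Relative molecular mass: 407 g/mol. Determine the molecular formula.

C12H8O16

Assume 100 g: 35.31 g C, 1.976 g H, 62.714 g O.
n(C) = 35.31/12.01 = 2.94, n(H) = 1.976/1.008 = 1.96, n(O) = 62.714/16.00 = 3.92
Ratios (÷ 1.96): C 1.500, H 1.000, O 1.999
Multiply by 2: C 3.00, H 2.00, O 4.00 → C3H2O4
Empirical-formula mass = 102.05 g/mol
n = 407 / 102.05 = 3.99 ≈ 4
Molecular formula = (C3H2O4)×4 = C12H8O16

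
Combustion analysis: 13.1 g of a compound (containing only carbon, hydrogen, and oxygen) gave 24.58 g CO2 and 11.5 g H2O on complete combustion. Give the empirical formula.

C7H16O4

mol C = 24.58 / 44.01 = 0.5585; mass C = 0.5585 × 12.01 = 6.708 g
mol H = 2 × (11.5 / 18.02) = 1.276; mass H = 1.276 × 1.008 = 1.287 g
mass O = 13.1 − (7.994) = 5.106 g → mol O = 0.3191
Ratios (÷ 0.3191): C 1.750, H 4.000, O 1.000
×4: C 7.00, H 16.00, O 4.00 → C7H16O4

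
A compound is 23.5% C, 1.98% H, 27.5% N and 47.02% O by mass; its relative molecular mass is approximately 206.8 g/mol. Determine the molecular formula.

C4H4N4O6

Assume 100 g: 23.5 g C, 1.98 g H, 27.5 g N, 47.02 g O.
C: 23.5 g ÷ 12.01 g/mol = 1.957 mol
H: 1.98 g ÷ 1.008 g/mol = 1.964 mol
N: 27.5 g ÷ 14.01 g/mol = 1.963 mol
O: 47.02 g ÷ 16.00 g/mol = 2.939 mol
Smallest is C at 1.957 mol; normalising gives C 1.000, H 1.004, N 1.003, O 1.502
×2: C 2.00, H 2.01, N 2.01, O 3.00 → C2H2N2O3
Empirical-formula mass = 102.06 g/mol
n = 206.8 / 102.06 = 2.03 ≈ 2
Molecular formula = (C2H2N2O3)×2 = C4H4N4O6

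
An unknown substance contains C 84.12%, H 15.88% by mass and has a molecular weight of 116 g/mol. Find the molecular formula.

Assume 100 g: 84.12 g C, 15.88 g H.
Moles — C: 84.12 / 12.01 = 7.004 mol; H: 15.88 / 1.008 = 15.75 mol
Ratios (÷ 7.004): C 1.000, H 2.249
Scaling by 4: C 4.00, H 9.00 → C4H9
Empirical-formula mass = 57.11 g/mol
n = 116 / 57.11 = 2.03 ≈ 2
Molecular formula = (C4H9)×2 = C8H18

C8H18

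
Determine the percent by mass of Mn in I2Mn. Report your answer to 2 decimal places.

Molar mass = 2(126.90) + 1(54.94) = 308.740 g/mol
Mass of Mn per mole = 1 × 54.94 = 54.940 g
% Mn = 54.940 / 308.740 × 100 = 17.79%

17.79%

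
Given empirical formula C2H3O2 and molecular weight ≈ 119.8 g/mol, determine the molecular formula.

C4H6O4

Empirical-formula mass = 59.04 g/mol
n = 119.8 / 59.04 = 2.03 ≈ 2
Molecular formula = (C2H3O2)2 = C4H6O4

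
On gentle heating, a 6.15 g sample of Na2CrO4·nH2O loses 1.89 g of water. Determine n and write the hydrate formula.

Na2CrO4·4H2O

Mass of anhydrous Na2CrO4 = 6.15 − 1.89 = 4.26 g
mol H2O = 1.89 / 18.02 = 0.1049
Molar mass of Na2CrO4 = 161.98 g/mol → mol Na2CrO4 = 4.26 / 161.98 = 0.0263
n = 0.1049 / 0.0263 = 3.99 ≈ 4 → Na2CrO4·4H2O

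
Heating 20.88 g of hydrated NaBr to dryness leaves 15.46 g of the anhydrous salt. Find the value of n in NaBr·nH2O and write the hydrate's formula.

Mass of water lost = 20.88 − 15.46 = 5.42 g → 5.42 / 18.02 = 0.3008 mol H2O
Molar mass of NaBr = 102.89 g/mol → mol NaBr = 15.46 / 102.89 = 0.1503
n = 0.3008 / 0.1503 = 2.00 ≈ 2 → NaBr·2H2O

NaBr·2H2O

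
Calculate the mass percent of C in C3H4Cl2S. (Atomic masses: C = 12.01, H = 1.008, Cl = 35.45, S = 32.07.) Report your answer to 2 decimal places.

Molar mass = 3(12.01) + 4(1.008) + 2(35.45) + 1(32.07) = 143.032 g/mol
Mass of C per mole = 3 × 12.01 = 36.030 g
% C = 36.030 / 143.032 × 100 = 25.19%

25.19%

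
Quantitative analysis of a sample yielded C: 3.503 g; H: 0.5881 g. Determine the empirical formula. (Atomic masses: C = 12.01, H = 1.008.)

n(C) = 3.503/12.01 = 0.2917, n(H) = 0.5881/1.008 = 0.5834
Ratios (÷ 0.2917): C 1.000, H 2.000
Ratio ≈ 1:2, so the empirical formula is CH2

CH2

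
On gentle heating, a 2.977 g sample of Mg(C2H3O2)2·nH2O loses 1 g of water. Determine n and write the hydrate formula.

Mass of anhydrous Mg(C2H3O2)2 = 2.977 − 1 = 1.977 g
mol H2O = 1 / 18.02 = 0.05549
Molar mass of Mg(C2H3O2)2 = 142.40 g/mol → mol Mg(C2H3O2)2 = 1.977 / 142.40 = 0.01388
n = 0.05549 / 0.01388 = 4.00 ≈ 4 → Mg(C2H3O2)2·4H2O

Mg(C2H3O2)2·4H2O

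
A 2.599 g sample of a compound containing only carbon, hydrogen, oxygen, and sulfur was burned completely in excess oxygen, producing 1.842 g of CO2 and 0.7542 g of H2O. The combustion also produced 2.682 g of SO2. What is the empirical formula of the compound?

mol C = 1.842 / 44.01 = 0.04185; mass C = 0.04185 × 12.01 = 0.5027 g
mol H = 2 × (0.7542 / 18.02) = 0.08371; mass H = 0.08371 × 1.008 = 0.08438 g
mol S = 2.682 / 64.07 = 0.04186; mass S = 1.342 g
mass O = 2.599 − (1.930) = 0.6695 g → mol O = 0.04184
Smallest is O at 0.04184 mol; normalising gives C 1.000, H 2.000, O 1.000, S 1.000
Ratio ≈ 1:2:1:1, so the empirical formula is CH2OS

CH2OS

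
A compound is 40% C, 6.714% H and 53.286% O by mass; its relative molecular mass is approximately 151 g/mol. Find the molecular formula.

Assume 100 g: 40 g C, 6.714 g H, 53.286 g O.
Moles — C: 40 / 12.01 = 3.331 mol; H: 6.714 / 1.008 = 6.661 mol; O: 53.286 / 16.00 = 3.33 mol
Ratios (÷ 3.33): C 1.000, H 2.000, O 1.000
≈ 1:2:1 → CH2O
Empirical-formula mass = 30.03 g/mol
n = 151 / 30.03 = 5.03 ≈ 5
Molecular formula = (CH2O)×5 = C5H10O5

C5H10O5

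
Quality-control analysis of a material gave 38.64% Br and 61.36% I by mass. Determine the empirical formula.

Assume 100 g: 38.64 g Br, 61.36 g I.
Br: 38.64 g ÷ 79.90 g/mol = 0.4836 mol
I: 61.36 g ÷ 126.90 g/mol = 0.4835 mol
Divide by the smallest (0.4835 mol I): Br 1.000, I 1.000
→ BrI

BrI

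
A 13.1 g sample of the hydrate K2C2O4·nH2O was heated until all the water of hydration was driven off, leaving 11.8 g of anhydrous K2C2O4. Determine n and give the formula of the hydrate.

Mass of water lost = 13.1 − 11.8 = 1.3 g → 1.3 / 18.02 = 0.07214 mol H2O
Molar mass of K2C2O4 = 166.22 g/mol → mol K2C2O4 = 11.8 / 166.22 = 0.07099
n = 0.07214 / 0.07099 = 1.02 ≈ 1 → K2C2O4·H2O

K2C2O4·H2O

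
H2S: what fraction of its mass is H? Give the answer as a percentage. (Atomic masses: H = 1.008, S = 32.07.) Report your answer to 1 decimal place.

Molar mass = 2(1.008) + 1(32.07) = 34.086 g/mol
Mass of H per mole = 2 × 1.008 = 2.016 g
% H = 2.016 / 34.086 × 100 = 5.9%

5.9%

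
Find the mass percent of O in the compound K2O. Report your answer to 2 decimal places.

Molar mass = 2(39.10) + 1(16.00) = 94.200 g/mol
Mass of O per mole = 1 × 16.00 = 16.000 g
% O = 16.000 / 94.200 × 100 = 16.99%

16.99%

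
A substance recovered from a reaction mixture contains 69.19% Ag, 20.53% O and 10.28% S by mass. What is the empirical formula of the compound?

Assume 100 g: 69.19 g Ag, 20.53 g O, 10.28 g S.
Moles — Ag: 69.19 / 107.87 = 0.6414 mol; O: 20.53 / 16.00 = 1.283 mol; S: 10.28 / 32.07 = 0.3205 mol
Ratios (÷ 0.3205): Ag 2.001, O 4.003, S 1.000
Ratio ≈ 2:4:1, so the empirical formula is Ag2O4S

Ag2O4S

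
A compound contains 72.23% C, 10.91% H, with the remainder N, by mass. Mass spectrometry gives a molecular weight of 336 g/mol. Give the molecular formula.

Assume 100 g: 72.23 g C, 10.91 g H, 16.86 g N.
Moles — C: 72.23 / 12.01 = 6.014 mol; H: 10.91 / 1.008 = 10.82 mol; N: 16.86 / 14.01 = 1.203 mol
Divide by the smallest (1.203 mol N): C 4.998, H 8.994, N 1.000
→ C5H9N
Empirical-formula mass = 83.13 g/mol
n = 336 / 83.13 = 4.04 ≈ 4
Molecular formula = (C5H9N)×4 = C20H36N4

C20H36N4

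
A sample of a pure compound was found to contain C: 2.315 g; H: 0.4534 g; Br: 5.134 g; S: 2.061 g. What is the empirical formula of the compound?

C3H7BrS

n(C) = 2.315/12.01 = 0.1928, n(H) = 0.4534/1.008 = 0.4498, n(Br) = 5.134/79.90 = 0.06426, n(S) = 2.061/32.07 = 0.06427
Divide by the smallest (0.06426 mol Br): C 3.000, H 7.000, Br 1.000, S 1.000
≈ 3:7:1:1 → C3H7BrS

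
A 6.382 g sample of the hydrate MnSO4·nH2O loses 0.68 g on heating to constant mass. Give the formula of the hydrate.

Mass of anhydrous MnSO4 = 6.382 − 0.68 = 5.702 g
mol H2O = 0.68 / 18.02 = 0.03774
Molar mass of MnSO4 = 151.01 g/mol → mol MnSO4 = 5.702 / 151.01 = 0.03776
n = 0.03774 / 0.03776 = 1.00 ≈ 1 → MnSO4·H2O

MnSO4·H2O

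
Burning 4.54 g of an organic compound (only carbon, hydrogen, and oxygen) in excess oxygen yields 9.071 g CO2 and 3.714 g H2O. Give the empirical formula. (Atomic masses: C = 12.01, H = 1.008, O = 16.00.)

mol C = 9.071 / 44.01 = 0.2061; mass C = 0.2061 × 12.01 = 2.475 g
mol H = 2 × (3.714 / 18.02) = 0.4122; mass H = 0.4122 × 1.008 = 0.4155 g
mass O = 4.54 − (2.891) = 1.649 g → mol O = 0.1031
Divide by the smallest (0.1031 mol O): C 2.000, H 3.999, O 1.000
Ratio ≈ 2:4:1, so the empirical formula is C2H4O

C2H4O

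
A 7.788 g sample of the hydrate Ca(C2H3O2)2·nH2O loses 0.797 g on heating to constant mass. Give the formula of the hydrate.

Ca(C2H3O2)2·H2O

Mass of anhydrous Ca(C2H3O2)2 = 7.788 − 0.797 = 6.991 g
mol H2O = 0.797 / 18.02 = 0.04423
Molar mass of Ca(C2H3O2)2 = 158.17 g/mol → mol Ca(C2H3O2)2 = 6.991 / 158.17 = 0.0442
n = 0.04423 / 0.0442 = 1.00 ≈ 1 → Ca(C2H3O2)2·H2O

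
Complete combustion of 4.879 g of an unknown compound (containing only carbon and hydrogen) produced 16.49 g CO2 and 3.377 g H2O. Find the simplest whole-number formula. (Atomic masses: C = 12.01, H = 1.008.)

mol C = 16.49 / 44.01 = 0.3747; mass C = 0.3747 × 12.01 = 4.500 g
mol H = 2 × (3.377 / 18.02) = 0.3748; mass H = 0.3748 × 1.008 = 0.3778 g
Divide by the smallest (0.3747 mol C): C 1.000, H 1.000
Ratio ≈ 1:1, so the empirical formula is CH

CH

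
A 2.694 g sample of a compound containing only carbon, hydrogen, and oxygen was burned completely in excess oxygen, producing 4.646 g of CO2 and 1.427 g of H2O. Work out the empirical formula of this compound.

mol C = 4.646 / 44.01 = 0.1056; mass C = 0.1056 × 12.01 = 1.268 g
mol H = 2 × (1.427 / 18.02) = 0.1584; mass H = 0.1584 × 1.008 = 0.1596 g
mass O = 2.694 − (1.428) = 1.266 g → mol O = 0.07916
Smallest is O at 0.07916 mol; normalising gives C 1.334, H 2.001, O 1.000
Multiply by 3: C 4.00, H 6.00, O 3.00 → C4H6O3

C4H6O3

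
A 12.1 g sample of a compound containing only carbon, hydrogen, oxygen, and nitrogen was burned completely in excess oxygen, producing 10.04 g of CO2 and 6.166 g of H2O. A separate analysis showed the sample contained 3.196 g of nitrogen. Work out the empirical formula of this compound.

mol C = 10.04 / 44.01 = 0.2281; mass C = 0.2281 × 12.01 = 2.740 g
mol H = 2 × (6.166 / 18.02) = 0.6844; mass H = 0.6844 × 1.008 = 0.6898 g
mol N = 3.196 / 14.01 = 0.2281
mass O = 12.1 − (6.626) = 5.474 g → mol O = 0.3421
Ratios (÷ 0.2281): C 1.000, H 3.000, N 1.000, O 1.500
Scaling by 2: C 2.00, H 6.00, N 2.00, O 3.00 → C2H6N2O3

C2H6N2O3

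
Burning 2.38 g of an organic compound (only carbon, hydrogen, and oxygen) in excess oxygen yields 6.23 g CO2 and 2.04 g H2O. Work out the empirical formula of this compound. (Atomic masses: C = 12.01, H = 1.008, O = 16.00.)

C5H8O

mol C = 6.23 / 44.01 = 0.1416; mass C = 0.1416 × 12.01 = 1.700 g
mol H = 2 × (2.04 / 18.02) = 0.2264; mass H = 0.2264 × 1.008 = 0.2282 g
mass O = 2.38 − (1.928) = 0.4517 g → mol O = 0.02823
Divide by the smallest (0.02823 mol O): C 5.015, H 8.021, O 1.000
Ratio ≈ 5:8:1, so the empirical formula is C5H8O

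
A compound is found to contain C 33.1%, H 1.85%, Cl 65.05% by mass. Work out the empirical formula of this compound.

C3H2Cl2

Assume 100 g: 33.1 g C, 1.85 g H, 65.05 g Cl.
n(C) = 33.1/12.01 = 2.756, n(H) = 1.85/1.008 = 1.835, n(Cl) = 65.05/35.45 = 1.835
Divide by the smallest (1.835 mol Cl): C 1.502, H 1.000, Cl 1.000
Multiply by 2: C 3.00, H 2.00, Cl 2.00 → C3H2Cl2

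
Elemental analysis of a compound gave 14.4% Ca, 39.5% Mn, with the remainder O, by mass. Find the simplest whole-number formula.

CaMn2O8

Assume 100 g: 14.4 g Ca, 39.5 g Mn, 46.1 g O.
n(Ca) = 14.4/40.08 = 0.3593, n(Mn) = 39.5/54.94 = 0.719, n(O) = 46.1/16.00 = 2.881
Divide by the smallest (0.3593 mol Ca): Ca 1.000, Mn 2.001, O 8.019
→ CaMn2O8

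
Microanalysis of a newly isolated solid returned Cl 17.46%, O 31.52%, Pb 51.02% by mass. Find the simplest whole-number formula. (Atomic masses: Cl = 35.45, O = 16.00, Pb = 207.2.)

Cl2O8Pb

Assume 100 g: 17.46 g Cl, 31.52 g O, 51.02 g Pb.
Cl: 17.46 g ÷ 35.45 g/mol = 0.4925 mol
O: 31.52 g ÷ 16.00 g/mol = 1.97 mol
Pb: 51.02 g ÷ 207.2 g/mol = 0.2462 mol
Smallest is Pb at 0.2462 mol; normalising gives Cl 2.000, O 8.000, Pb 1.000
→ Cl2O8Pb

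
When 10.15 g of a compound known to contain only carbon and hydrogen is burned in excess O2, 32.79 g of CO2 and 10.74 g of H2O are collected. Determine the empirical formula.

C5H8

mol C = 32.79 / 44.01 = 0.7451; mass C = 0.7451 × 12.01 = 8.948 g
mol H = 2 × (10.74 / 18.02) = 1.192; mass H = 1.192 × 1.008 = 1.202 g
Smallest is C at 0.7451 mol; normalising gives C 1.000, H 1.600
Scaling by 5: C 5.00, H 8.00 → C5H8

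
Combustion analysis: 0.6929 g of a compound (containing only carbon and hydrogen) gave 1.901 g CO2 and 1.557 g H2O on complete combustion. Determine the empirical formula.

mol C = 1.901 / 44.01 = 0.04319; mass C = 0.04319 × 12.01 = 0.5188 g
mol H = 2 × (1.557 / 18.02) = 0.1728; mass H = 0.1728 × 1.008 = 0.1742 g
Smallest is C at 0.04319 mol; normalising gives C 1.000, H 4.001
→ CH4

CH4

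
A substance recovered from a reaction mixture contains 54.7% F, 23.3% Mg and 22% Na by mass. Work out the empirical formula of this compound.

Assume 100 g: 54.7 g F, 23.3 g Mg, 22 g Na.
Moles — F: 54.7 / 19.00 = 2.879 mol; Mg: 23.3 / 24.31 = 0.9585 mol; Na: 22 / 22.99 = 0.9569 mol
Divide by the smallest (0.9569 mol Na): F 3.009, Mg 1.002, Na 1.000
→ F3MgNa

F3MgNa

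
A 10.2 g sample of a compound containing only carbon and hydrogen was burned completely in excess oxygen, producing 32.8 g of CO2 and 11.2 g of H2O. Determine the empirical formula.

mol C = 32.8 / 44.01 = 0.7453; mass C = 0.7453 × 12.01 = 8.951 g
mol H = 2 × (11.2 / 18.02) = 1.243; mass H = 1.243 × 1.008 = 1.253 g
Divide by the smallest (0.7453 mol C): C 1.000, H 1.668
×3: C 3.00, H 5.00 → C3H5

C3H5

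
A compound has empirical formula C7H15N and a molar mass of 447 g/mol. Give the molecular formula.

C28H60N4

Empirical-formula mass = 113.20 g/mol
n = 447 / 113.20 = 3.95 ≈ 4
Molecular formula = (C7H15N)4 = C28H60N4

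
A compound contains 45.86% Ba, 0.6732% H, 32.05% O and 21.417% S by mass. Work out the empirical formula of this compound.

Assume 100 g: 45.86 g Ba, 0.6732 g H, 32.05 g O, 21.417 g S.
Ba: 45.86 g ÷ 137.33 g/mol = 0.3339 mol
H: 0.6732 g ÷ 1.008 g/mol = 0.6679 mol
O: 32.05 g ÷ 16.00 g/mol = 2.003 mol
S: 21.417 g ÷ 32.07 g/mol = 0.6678 mol
Smallest is Ba at 0.3339 mol; normalising gives Ba 1.000, H 2.000, O 5.998, S 2.000
Ratio ≈ 1:2:6:2, so the empirical formula is BaH2O6S2

BaH2O6S2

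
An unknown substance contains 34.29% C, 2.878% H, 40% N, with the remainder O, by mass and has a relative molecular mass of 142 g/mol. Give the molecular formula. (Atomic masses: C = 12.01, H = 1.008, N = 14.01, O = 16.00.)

Assume 100 g: 34.29 g C, 2.878 g H, 40 g N, 22.832 g O.
n(C) = 34.29/12.01 = 2.855, n(H) = 2.878/1.008 = 2.855, n(N) = 40/14.01 = 2.855, n(O) = 22.832/16.00 = 1.427
Ratios (÷ 1.427): C 2.001, H 2.001, N 2.001, O 1.000
→ C2H2N2O
Empirical-formula mass = 70.06 g/mol
n = 142 / 70.06 = 2.03 ≈ 2
Molecular formula = (C2H2N2O)×2 = C4H4N4O2

C4H4N4O2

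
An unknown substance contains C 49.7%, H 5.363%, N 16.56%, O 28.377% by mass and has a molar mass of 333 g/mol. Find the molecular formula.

Assume 100 g: 49.7 g C, 5.363 g H, 16.56 g N, 28.377 g O.
C: 49.7 g ÷ 12.01 g/mol = 4.138 mol
H: 5.363 g ÷ 1.008 g/mol = 5.32 mol
N: 16.56 g ÷ 14.01 g/mol = 1.182 mol
O: 28.377 g ÷ 16.00 g/mol = 1.774 mol
Ratios (÷ 1.182): C 3.501, H 4.501, N 1.000, O 1.500
Multiply by 2: C 7.00, H 9.00, N 2.00, O 3.00 → C7H9N2O3
Empirical-formula mass = 169.16 g/mol
n = 333 / 169.16 = 1.97 ≈ 2
Molecular formula = (C7H9N2O3)×2 = C14H18N4O6

C14H18N4O6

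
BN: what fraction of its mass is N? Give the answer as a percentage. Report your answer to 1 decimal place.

56.4%

Molar mass = 1(10.81) + 1(14.01) = 24.820 g/mol
Mass of N per mole = 1 × 14.01 = 14.010 g
% N = 14.010 / 24.820 × 100 = 56.4%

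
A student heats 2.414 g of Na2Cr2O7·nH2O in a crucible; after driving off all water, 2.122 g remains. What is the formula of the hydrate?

Na2Cr2O7·2H2O

Mass of water lost = 2.414 − 2.122 = 0.292 g → 0.292 / 18.02 = 0.0162 mol H2O
Molar mass of Na2Cr2O7 = 261.98 g/mol → mol Na2Cr2O7 = 2.122 / 261.98 = 0.0081
n = 0.0162 / 0.0081 = 2.00 ≈ 2 → Na2Cr2O7·2H2O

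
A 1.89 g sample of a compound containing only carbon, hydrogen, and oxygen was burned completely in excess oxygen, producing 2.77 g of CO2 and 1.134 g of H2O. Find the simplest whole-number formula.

mol C = 2.77 / 44.01 = 0.06294; mass C = 0.06294 × 12.01 = 0.7559 g
mol H = 2 × (1.134 / 18.02) = 0.1259; mass H = 0.1259 × 1.008 = 0.1269 g
mass O = 1.89 − (0.8828) = 1.007 g → mol O = 0.06295
Ratios (÷ 0.06294): C 1.000, H 2.000, O 1.000
→ CH2O

CH2O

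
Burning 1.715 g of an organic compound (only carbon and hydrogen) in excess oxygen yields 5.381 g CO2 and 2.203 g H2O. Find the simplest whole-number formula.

mol C = 5.381 / 44.01 = 0.1223; mass C = 0.1223 × 12.01 = 1.468 g
mol H = 2 × (2.203 / 18.02) = 0.2445; mass H = 0.2445 × 1.008 = 0.2465 g
Divide by the smallest (0.1223 mol C): C 1.000, H 2.000
Ratio ≈ 1:2, so the empirical formula is CH2

CH2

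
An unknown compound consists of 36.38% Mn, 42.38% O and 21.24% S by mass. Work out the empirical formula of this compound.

Assume 100 g: 36.38 g Mn, 42.38 g O, 21.24 g S.
Mn: 36.38 g ÷ 54.94 g/mol = 0.6622 mol
O: 42.38 g ÷ 16.00 g/mol = 2.649 mol
S: 21.24 g ÷ 32.07 g/mol = 0.6623 mol
Divide by the smallest (0.6622 mol Mn): Mn 1.000, O 4.000, S 1.000
→ MnO4S

MnO4S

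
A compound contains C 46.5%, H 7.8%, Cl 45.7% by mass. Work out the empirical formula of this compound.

C3H6Cl

Assume 100 g: 46.5 g C, 7.8 g H, 45.7 g Cl.
C: 46.5 g ÷ 12.01 g/mol = 3.872 mol
H: 7.8 g ÷ 1.008 g/mol = 7.738 mol
Cl: 45.7 g ÷ 35.45 g/mol = 1.289 mol
Smallest is Cl at 1.289 mol; normalising gives C 3.003, H 6.003, Cl 1.000
→ C3H6Cl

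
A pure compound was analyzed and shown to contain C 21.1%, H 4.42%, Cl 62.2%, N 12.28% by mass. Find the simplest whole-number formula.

C2H5Cl2N

Assume 100 g: 21.1 g C, 4.42 g H, 62.2 g Cl, 12.28 g N.
C: 21.1 g ÷ 12.01 g/mol = 1.757 mol
H: 4.42 g ÷ 1.008 g/mol = 4.385 mol
Cl: 62.2 g ÷ 35.45 g/mol = 1.755 mol
N: 12.28 g ÷ 14.01 g/mol = 0.8765 mol
Divide by the smallest (0.8765 mol N): C 2.004, H 5.003, Cl 2.002, N 1.000
≈ 2:5:2:1 → C2H5Cl2N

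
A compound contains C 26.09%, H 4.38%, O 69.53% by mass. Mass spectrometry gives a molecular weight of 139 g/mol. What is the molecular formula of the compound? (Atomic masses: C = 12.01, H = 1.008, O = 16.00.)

C3H6O6

Assume 100 g: 26.09 g C, 4.38 g H, 69.53 g O.
C: 26.09 g ÷ 12.01 g/mol = 2.172 mol
H: 4.38 g ÷ 1.008 g/mol = 4.345 mol
O: 69.53 g ÷ 16.00 g/mol = 4.346 mol
Ratios (÷ 2.172): C 1.000, H 2.000, O 2.000
→ CH2O2
Empirical-formula mass = 46.03 g/mol
n = 139 / 46.03 = 3.02 ≈ 3
Molecular formula = (CH2O2)×3 = C3H6O6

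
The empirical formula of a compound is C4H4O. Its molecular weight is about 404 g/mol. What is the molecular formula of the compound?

C24H24O6

Empirical-formula mass = 68.07 g/mol
n = 404 / 68.07 = 5.93 ≈ 6
Molecular formula = (C4H4O)6 = C24H24O6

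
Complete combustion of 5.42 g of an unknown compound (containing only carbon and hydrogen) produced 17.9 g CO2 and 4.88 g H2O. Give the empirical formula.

C3H4

mol C = 17.9 / 44.01 = 0.4067; mass C = 0.4067 × 12.01 = 4.885 g
mol H = 2 × (4.88 / 18.02) = 0.5416; mass H = 0.5416 × 1.008 = 0.5460 g
Divide by the smallest (0.4067 mol C): C 1.000, H 1.332
Multiply by 3: C 3.00, H 3.99 → C3H4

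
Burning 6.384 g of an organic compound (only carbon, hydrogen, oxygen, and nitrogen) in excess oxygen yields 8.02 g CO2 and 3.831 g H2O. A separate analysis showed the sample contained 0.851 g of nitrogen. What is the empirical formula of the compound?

C3H7NO3

mol C = 8.02 / 44.01 = 0.1822; mass C = 0.1822 × 12.01 = 2.189 g
mol H = 2 × (3.831 / 18.02) = 0.4252; mass H = 0.4252 × 1.008 = 0.4286 g
mol N = 0.851 / 14.01 = 0.06074
mass O = 6.384 − (3.468) = 2.916 g → mol O = 0.1822
Smallest is N at 0.06074 mol; normalising gives C 3.000, H 7.000, N 1.000, O 3.000
≈ 3:7:1:3 → C3H7NO3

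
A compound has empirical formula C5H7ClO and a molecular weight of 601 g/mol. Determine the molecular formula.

Empirical-formula mass = 118.56 g/mol
n = 601 / 118.56 = 5.07 ≈ 5
Molecular formula = (C5H7ClO)5 = C25H35Cl5O5

C25H35Cl5O5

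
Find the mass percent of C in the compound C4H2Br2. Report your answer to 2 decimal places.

22.89%

Molar mass = 4(12.01) + 2(1.008) + 2(79.90) = 209.856 g/mol
Mass of C per mole = 4 × 12.01 = 48.040 g
% C = 48.040 / 209.856 × 100 = 22.89%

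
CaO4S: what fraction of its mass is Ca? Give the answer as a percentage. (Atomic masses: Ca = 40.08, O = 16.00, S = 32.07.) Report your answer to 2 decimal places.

Molar mass = 1(40.08) + 4(16.00) + 1(32.07) = 136.150 g/mol
Mass of Ca per mole = 1 × 40.08 = 40.080 g
% Ca = 40.080 / 136.150 × 100 = 29.44%

29.44%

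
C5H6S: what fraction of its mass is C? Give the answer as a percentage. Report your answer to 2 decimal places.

Molar mass = 5(12.01) + 6(1.008) + 1(32.07) = 98.168 g/mol
Mass of C per mole = 5 × 12.01 = 60.050 g
% C = 60.050 / 98.168 × 100 = 61.17%

61.17%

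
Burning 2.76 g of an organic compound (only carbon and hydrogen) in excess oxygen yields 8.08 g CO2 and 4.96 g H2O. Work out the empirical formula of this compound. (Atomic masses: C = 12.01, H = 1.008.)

CH3

mol C = 8.08 / 44.01 = 0.1836; mass C = 0.1836 × 12.01 = 2.205 g
mol H = 2 × (4.96 / 18.02) = 0.5505; mass H = 0.5505 × 1.008 = 0.5549 g
Divide by the smallest (0.1836 mol C): C 1.000, H 2.998
→ CH3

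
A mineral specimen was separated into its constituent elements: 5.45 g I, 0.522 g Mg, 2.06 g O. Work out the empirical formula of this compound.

n(I) = 5.45/126.90 = 0.04295, n(Mg) = 0.522/24.31 = 0.02147, n(O) = 2.06/16.00 = 0.1288
Ratios (÷ 0.02147): I 2.000, Mg 1.000, O 5.996
→ I2MgO6

I2MgO6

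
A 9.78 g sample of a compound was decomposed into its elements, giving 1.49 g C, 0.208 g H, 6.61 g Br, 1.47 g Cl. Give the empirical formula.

C3H5Br2Cl

Moles — C: 1.49 / 12.01 = 0.1241 mol; H: 0.208 / 1.008 = 0.2063 mol; Br: 6.61 / 79.90 = 0.08273 mol; Cl: 1.47 / 35.45 = 0.04147 mol
Smallest is Cl at 0.04147 mol; normalising gives C 2.992, H 4.976, Br 1.995, Cl 1.000
≈ 3:5:2:1 → C3H5Br2Cl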